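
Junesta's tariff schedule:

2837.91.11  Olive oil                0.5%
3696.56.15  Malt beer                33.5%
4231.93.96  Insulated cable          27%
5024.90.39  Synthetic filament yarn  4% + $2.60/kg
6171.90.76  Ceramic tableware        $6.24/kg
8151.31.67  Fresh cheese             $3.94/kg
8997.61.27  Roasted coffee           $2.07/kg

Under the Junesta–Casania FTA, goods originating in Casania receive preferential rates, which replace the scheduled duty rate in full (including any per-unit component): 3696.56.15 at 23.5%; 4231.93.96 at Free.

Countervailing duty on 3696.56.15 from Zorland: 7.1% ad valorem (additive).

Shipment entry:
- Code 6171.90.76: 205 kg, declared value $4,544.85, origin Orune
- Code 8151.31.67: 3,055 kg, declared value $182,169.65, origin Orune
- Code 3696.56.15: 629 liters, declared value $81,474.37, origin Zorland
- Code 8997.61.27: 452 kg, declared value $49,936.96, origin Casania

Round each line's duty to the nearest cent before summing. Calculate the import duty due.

$47,330.13

Line 1 (6171.90.76, Orune, 205 kg, $4,544.85):
Base rate for 6171.90.76 is $6.24/kg.
Duty = 205 × $6.24 = $1,279.20.
Line 2 (8151.31.67, Orune, 3,055 kg, $182,169.65):
Base rate for 8151.31.67 is $3.94/kg.
Duty = 3,055 × $3.94 = $12,036.70.
Line 3 (3696.56.15, Zorland, 629 liters, $81,474.37):
Base rate for 3696.56.15 is 33.5%.
3696.56.15 has an FTA preferential rate, but origin Zorland is not Casania; base rate stands.
Additional duty on 3696.56.15 from Zorland: +7.1%. Applied ad valorem rate: 33.5% + 7.1% = 40.6%.
Duty = $81,474.37 × 40.6% = $33,078.59.
Line 4 (8997.61.27, Casania, 452 kg, $49,936.96):
Base rate for 8997.61.27 is $2.07/kg.
Origin Casania is the FTA partner but 8997.61.27 is not on the preference list; base rate stands.
Duty = 452 × $2.07 = $935.64.
Total = $1,279.20 + $12,036.70 + $33,078.59 + $935.64 = $47,330.13.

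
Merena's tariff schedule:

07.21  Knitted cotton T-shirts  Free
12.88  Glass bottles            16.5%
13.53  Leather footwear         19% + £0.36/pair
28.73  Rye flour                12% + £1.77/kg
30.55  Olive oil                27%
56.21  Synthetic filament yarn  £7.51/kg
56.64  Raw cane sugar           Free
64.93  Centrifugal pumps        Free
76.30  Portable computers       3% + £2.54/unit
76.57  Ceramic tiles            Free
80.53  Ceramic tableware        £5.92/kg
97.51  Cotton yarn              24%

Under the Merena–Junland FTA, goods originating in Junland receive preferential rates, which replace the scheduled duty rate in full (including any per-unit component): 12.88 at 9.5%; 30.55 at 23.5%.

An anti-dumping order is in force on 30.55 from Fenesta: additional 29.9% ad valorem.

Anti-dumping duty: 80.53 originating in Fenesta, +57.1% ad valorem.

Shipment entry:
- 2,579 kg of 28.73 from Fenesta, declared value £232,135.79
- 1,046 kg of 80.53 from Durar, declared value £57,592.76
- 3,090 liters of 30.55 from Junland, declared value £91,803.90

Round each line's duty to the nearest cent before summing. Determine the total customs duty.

£60,187.36

Line 1 (28.73, Fenesta, 2,579 kg, £232,135.79):
Base rate for 28.73 is 12% + £1.77/kg.
Duty = £232,135.79 × 12% + 2,579 × £1.77 = £32,421.12.
Line 2 (80.53, Durar, 1,046 kg, £57,592.76):
Base rate for 80.53 is £5.92/kg.
The additional-duty order on 80.53 targets Fenesta, not Durar; it does not apply.
Duty = 1,046 × £5.92 = £6,192.32.
Line 3 (30.55, Junland, 3,090 liters, £91,803.90):
Base rate for 30.55 is 27%.
Origin Junland qualifies under the Merena–Junland agreement and 30.55 is covered: preferential rate 23.5% applies instead.
The additional-duty order on 30.55 targets Fenesta, not Junland; it does not apply.
Duty = £91,803.90 × 23.5% = £21,573.92.
Total = £32,421.12 + £6,192.32 + £21,573.92 = £60,187.36.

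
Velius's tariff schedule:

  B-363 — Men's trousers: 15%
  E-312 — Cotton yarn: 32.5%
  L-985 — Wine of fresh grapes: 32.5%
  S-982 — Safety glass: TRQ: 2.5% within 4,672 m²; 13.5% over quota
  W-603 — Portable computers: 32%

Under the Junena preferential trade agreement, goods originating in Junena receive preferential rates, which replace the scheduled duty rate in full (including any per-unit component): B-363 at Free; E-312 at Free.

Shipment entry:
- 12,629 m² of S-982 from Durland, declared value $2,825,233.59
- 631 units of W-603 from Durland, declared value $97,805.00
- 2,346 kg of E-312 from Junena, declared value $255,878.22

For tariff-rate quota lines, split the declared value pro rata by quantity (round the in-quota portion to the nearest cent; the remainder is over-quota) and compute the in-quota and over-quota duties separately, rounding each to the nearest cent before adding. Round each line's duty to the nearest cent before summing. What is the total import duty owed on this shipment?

Line 1 (S-982, Durland, 12,629 m², $2,825,233.59):
Code S-982 is under a tariff-rate quota (threshold 4,672 m²). In-quota: 4,672 m² at 2.5%; over-quota: 7,957 m² at 13.5%.
Pro-rata value split: in-quota = $2,825,233.59 × 4,672/12,629 = $1,045,173.12; over-quota = $2,825,233.59 − $1,045,173.12 = $1,780,060.47.
In-quota duty = $1,045,173.12 × 2.5% = $26,129.33. Over-quota duty = $1,780,060.47 × 13.5% = $240,308.16.
Line duty = $26,129.33 + $240,308.16 = $266,437.49.
Line 2 (W-603, Durland, 631 units, $97,805.00):
Base rate for W-603 is 32%.
Duty = $97,805.00 × 32% = $31,297.60.
Line 3 (E-312, Junena, 2,346 kg, $255,878.22):
Base rate for E-312 is 32.5%.
Origin Junena qualifies under the Velius–Junena agreement and E-312 is covered: preferential rate Free applies instead.
Duty = $255,878.22 × 0% = $0.00.
Total = $266,437.49 + $31,297.60 + $0.00 = $297,735.09.

$297,735.09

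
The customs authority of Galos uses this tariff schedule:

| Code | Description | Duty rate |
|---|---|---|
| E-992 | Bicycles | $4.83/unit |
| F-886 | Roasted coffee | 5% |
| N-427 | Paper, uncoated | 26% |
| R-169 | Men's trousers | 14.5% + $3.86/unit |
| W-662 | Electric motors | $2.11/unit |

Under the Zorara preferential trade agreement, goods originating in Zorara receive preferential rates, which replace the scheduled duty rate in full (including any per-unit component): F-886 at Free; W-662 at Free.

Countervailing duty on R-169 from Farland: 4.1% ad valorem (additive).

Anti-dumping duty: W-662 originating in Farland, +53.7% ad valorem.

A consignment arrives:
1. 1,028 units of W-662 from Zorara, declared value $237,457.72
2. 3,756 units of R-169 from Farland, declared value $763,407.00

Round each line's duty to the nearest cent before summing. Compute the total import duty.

Line 1 (W-662, Zorara, 1,028 units, $237,457.72):
Base rate for W-662 is $2.11/unit.
Origin Zorara qualifies under the Galos–Zorara agreement and W-662 is covered: preferential rate Free applies instead.
The additional-duty order on W-662 targets Farland, not Zorara; it does not apply.
Duty = $237,457.72 × 0% = $0.00.
Line 2 (R-169, Farland, 3,756 units, $763,407.00):
Base rate for R-169 is 14.5% + $3.86/unit.
Additional duty on R-169 from Farland: +4.1%. Applied ad valorem rate: 14.5% + 4.1% = 18.6%.
Duty = $763,407.00 × 18.6% + 3,756 × $3.86 = $156,491.86.
Total = $0.00 + $156,491.86 = $156,491.86.

$156,491.86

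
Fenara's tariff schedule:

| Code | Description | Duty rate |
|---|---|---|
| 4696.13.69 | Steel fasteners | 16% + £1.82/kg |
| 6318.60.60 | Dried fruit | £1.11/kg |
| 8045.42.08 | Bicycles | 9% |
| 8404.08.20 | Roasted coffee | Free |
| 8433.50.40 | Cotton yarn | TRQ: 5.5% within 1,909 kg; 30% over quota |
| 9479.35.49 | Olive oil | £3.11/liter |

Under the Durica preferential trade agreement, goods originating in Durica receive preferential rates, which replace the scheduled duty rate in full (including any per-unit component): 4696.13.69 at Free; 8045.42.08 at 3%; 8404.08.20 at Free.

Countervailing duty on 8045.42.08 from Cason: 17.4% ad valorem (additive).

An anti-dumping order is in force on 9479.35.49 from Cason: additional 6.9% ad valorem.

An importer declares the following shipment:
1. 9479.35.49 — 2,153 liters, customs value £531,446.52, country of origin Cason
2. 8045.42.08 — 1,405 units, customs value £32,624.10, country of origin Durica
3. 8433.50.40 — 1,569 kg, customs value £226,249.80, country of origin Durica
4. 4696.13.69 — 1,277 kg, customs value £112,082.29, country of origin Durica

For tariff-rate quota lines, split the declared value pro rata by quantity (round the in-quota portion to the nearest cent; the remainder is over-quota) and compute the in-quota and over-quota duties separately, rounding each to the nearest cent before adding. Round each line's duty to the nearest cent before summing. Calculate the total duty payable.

£56,788.10

Line 1 (9479.35.49, Cason, 2,153 liters, £531,446.52):
Base rate for 9479.35.49 is £3.11/liter.
Additional duty on 9479.35.49 from Cason: +6.9% ad valorem. Applied ad valorem rate = 6.9%.
Duty = £531,446.52 × 6.9% + 2,153 × £3.11 = £43,365.64.
Line 2 (8045.42.08, Durica, 1,405 units, £32,624.10):
Base rate for 8045.42.08 is 9%.
Origin Durica qualifies under the Fenara–Durica agreement and 8045.42.08 is covered: preferential rate 3% applies instead.
The additional-duty order on 8045.42.08 targets Cason, not Durica; it does not apply.
Duty = £32,624.10 × 3% = £978.72.
Line 3 (8433.50.40, Durica, 1,569 kg, £226,249.80):
Code 8433.50.40 is under a tariff-rate quota (threshold 1,909 kg). Quantity 1,569 kg is within the quota, so the in-quota rate 5.5% applies to the full value.
Duty = £226,249.80 × 5.5% = £12,443.74.
Line 4 (4696.13.69, Durica, 1,277 kg, £112,082.29):
Base rate for 4696.13.69 is 16% + £1.82/kg.
Origin Durica qualifies under the Fenara–Durica agreement and 4696.13.69 is covered: preferential rate Free applies instead.
Duty = £112,082.29 × 0% = £0.00.
Total = £43,365.64 + £978.72 + £12,443.74 + £0.00 = £56,788.10.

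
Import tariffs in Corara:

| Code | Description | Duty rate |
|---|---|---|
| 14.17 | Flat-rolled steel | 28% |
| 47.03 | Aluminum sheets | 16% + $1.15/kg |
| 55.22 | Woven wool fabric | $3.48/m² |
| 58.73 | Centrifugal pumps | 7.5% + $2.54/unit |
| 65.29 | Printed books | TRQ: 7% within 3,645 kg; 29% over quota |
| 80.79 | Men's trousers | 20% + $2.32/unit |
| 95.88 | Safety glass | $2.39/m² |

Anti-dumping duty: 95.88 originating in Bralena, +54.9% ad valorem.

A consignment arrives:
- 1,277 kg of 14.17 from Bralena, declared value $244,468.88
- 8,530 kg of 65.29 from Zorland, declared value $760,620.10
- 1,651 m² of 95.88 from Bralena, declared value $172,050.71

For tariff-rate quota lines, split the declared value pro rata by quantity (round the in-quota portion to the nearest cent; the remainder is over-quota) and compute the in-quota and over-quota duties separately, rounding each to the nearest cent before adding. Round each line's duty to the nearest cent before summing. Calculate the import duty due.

Line 1 (14.17, Bralena, 1,277 kg, $244,468.88):
Base rate for 14.17 is 28%.
Duty = $244,468.88 × 28% = $68,451.29.
Line 2 (65.29, Zorland, 8,530 kg, $760,620.10):
Code 65.29 is under a tariff-rate quota (threshold 3,645 kg). In-quota: 3,645 kg at 7%; over-quota: 4,885 kg at 29%.
Pro-rata value split: in-quota = $760,620.10 × 3,645/8,530 = $325,024.65; over-quota = $760,620.10 − $325,024.65 = $435,595.45.
In-quota duty = $325,024.65 × 7% = $22,751.73. Over-quota duty = $435,595.45 × 29% = $126,322.68.
Line duty = $22,751.73 + $126,322.68 = $149,074.41.
Line 3 (95.88, Bralena, 1,651 m², $172,050.71):
Base rate for 95.88 is $2.39/m².
Additional duty on 95.88 from Bralena: +54.9% ad valorem. Applied ad valorem rate = 54.9%.
Duty = $172,050.71 × 54.9% + 1,651 × $2.39 = $98,401.73.
Total = $68,451.29 + $149,074.41 + $98,401.73 = $315,927.43.

$315,927.43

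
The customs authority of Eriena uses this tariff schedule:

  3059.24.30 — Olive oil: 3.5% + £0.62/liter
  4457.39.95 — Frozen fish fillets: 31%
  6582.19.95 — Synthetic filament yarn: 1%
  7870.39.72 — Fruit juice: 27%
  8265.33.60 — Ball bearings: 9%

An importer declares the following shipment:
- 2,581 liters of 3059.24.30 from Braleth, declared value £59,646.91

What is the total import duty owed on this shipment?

Line 1 (3059.24.30, Braleth, 2,581 liters, £59,646.91):
Base rate for 3059.24.30 is 3.5% + £0.62/liter.
Duty = £59,646.91 × 3.5% + 2,581 × £0.62 = £3,687.86.

£3,687.86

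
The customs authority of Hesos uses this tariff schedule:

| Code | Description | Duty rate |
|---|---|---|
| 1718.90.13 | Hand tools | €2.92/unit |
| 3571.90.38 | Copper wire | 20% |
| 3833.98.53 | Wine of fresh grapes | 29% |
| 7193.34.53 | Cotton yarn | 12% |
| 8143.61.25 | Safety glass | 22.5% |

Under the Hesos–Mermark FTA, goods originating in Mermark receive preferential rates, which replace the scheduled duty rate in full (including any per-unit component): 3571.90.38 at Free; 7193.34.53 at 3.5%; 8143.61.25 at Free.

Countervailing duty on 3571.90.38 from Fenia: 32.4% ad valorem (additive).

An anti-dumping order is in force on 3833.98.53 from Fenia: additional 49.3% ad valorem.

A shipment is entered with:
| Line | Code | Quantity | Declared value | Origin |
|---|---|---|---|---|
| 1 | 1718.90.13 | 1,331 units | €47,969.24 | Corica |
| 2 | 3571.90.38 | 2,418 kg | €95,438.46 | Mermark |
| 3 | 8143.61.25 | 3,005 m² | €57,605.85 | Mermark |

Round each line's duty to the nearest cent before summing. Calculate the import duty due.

€3,886.52

Line 1 (1718.90.13, Corica, 1,331 units, €47,969.24):
Base rate for 1718.90.13 is €2.92/unit.
Duty = 1,331 × €2.92 = €3,886.52.
Line 2 (3571.90.38, Mermark, 2,418 kg, €95,438.46):
Base rate for 3571.90.38 is 20%.
Origin Mermark qualifies under the Hesos–Mermark agreement and 3571.90.38 is covered: preferential rate Free applies instead.
The additional-duty order on 3571.90.38 targets Fenia, not Mermark; it does not apply.
Duty = €95,438.46 × 0% = €0.00.
Line 3 (8143.61.25, Mermark, 3,005 m², €57,605.85):
Base rate for 8143.61.25 is 22.5%.
Origin Mermark qualifies under the Hesos–Mermark agreement and 8143.61.25 is covered: preferential rate Free applies instead.
Duty = €57,605.85 × 0% = €0.00.
Total = €3,886.52 + €0.00 + €0.00 = €3,886.52.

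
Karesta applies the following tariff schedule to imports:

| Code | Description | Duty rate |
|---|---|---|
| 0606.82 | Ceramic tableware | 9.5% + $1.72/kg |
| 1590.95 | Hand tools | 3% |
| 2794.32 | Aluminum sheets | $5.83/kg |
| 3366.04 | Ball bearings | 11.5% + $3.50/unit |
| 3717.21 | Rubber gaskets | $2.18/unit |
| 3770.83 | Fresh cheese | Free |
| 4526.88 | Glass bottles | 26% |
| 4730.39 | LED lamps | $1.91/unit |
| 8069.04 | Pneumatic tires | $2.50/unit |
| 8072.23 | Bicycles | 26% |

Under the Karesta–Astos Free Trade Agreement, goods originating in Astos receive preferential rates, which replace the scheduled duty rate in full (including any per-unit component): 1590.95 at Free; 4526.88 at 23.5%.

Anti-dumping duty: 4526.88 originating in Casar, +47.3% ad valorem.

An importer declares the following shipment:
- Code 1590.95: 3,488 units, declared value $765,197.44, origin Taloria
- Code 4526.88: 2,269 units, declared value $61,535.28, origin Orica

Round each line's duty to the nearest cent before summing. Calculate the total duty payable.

$38,955.09

Line 1 (1590.95, Taloria, 3,488 units, $765,197.44):
Base rate for 1590.95 is 3%.
1590.95 has an FTA preferential rate, but origin Taloria is not Astos; base rate stands.
Duty = $765,197.44 × 3% = $22,955.92.
Line 2 (4526.88, Orica, 2,269 units, $61,535.28):
Base rate for 4526.88 is 26%.
4526.88 has an FTA preferential rate, but origin Orica is not Astos; base rate stands.
The additional-duty order on 4526.88 targets Casar, not Orica; it does not apply.
Duty = $61,535.28 × 26% = $15,999.17.
Total = $22,955.92 + $15,999.17 = $38,955.09.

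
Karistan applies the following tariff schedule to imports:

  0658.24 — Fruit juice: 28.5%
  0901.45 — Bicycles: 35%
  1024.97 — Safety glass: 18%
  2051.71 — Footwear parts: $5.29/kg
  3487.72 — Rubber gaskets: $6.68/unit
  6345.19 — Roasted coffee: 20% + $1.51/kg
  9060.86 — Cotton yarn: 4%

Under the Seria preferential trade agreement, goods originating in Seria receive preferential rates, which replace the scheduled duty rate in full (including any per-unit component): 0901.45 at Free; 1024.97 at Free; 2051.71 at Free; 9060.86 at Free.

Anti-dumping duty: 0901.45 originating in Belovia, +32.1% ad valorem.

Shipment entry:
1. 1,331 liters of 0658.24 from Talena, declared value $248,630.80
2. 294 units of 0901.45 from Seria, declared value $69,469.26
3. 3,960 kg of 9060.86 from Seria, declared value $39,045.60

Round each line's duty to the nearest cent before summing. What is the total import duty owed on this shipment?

$70,859.78

Line 1 (0658.24, Talena, 1,331 liters, $248,630.80):
Base rate for 0658.24 is 28.5%.
Duty = $248,630.80 × 28.5% = $70,859.78.
Line 2 (0901.45, Seria, 294 units, $69,469.26):
Base rate for 0901.45 is 35%.
Origin Seria qualifies under the Karistan–Seria agreement and 0901.45 is covered: preferential rate Free applies instead.
The additional-duty order on 0901.45 targets Belovia, not Seria; it does not apply.
Duty = $69,469.26 × 0% = $0.00.
Line 3 (9060.86, Seria, 3,960 kg, $39,045.60):
Base rate for 9060.86 is 4%.
Origin Seria qualifies under the Karistan–Seria agreement and 9060.86 is covered: preferential rate Free applies instead.
Duty = $39,045.60 × 0% = $0.00.
Total = $70,859.78 + $0.00 + $0.00 = $70,859.78.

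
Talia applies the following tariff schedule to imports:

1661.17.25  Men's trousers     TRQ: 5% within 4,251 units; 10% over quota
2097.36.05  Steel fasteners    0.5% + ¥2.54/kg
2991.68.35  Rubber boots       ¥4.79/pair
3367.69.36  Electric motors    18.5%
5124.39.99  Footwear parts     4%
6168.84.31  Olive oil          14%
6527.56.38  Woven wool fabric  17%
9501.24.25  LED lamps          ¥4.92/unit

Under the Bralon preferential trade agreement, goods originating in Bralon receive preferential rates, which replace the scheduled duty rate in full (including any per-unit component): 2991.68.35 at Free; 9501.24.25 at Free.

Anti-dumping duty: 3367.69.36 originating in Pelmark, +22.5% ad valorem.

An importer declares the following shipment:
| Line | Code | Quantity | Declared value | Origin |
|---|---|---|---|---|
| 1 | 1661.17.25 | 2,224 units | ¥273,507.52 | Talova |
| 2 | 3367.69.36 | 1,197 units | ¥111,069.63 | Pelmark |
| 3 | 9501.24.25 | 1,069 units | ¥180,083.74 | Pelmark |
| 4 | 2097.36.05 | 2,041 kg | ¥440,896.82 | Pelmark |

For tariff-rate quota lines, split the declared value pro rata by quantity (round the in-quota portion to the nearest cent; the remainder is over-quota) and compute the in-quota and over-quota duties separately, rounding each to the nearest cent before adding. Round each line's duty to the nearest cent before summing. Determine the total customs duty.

Line 1 (1661.17.25, Talova, 2,224 units, ¥273,507.52):
Code 1661.17.25 is under a tariff-rate quota (threshold 4,251 units). Quantity 2,224 units is within the quota, so the in-quota rate 5% applies to the full value.
Duty = ¥273,507.52 × 5% = ¥13,675.38.
Line 2 (3367.69.36, Pelmark, 1,197 units, ¥111,069.63):
Base rate for 3367.69.36 is 18.5%.
Additional duty on 3367.69.36 from Pelmark: +22.5%. Applied ad valorem rate: 18.5% + 22.5% = 41%.
Duty = ¥111,069.63 × 41% = ¥45,538.55.
Line 3 (9501.24.25, Pelmark, 1,069 units, ¥180,083.74):
Base rate for 9501.24.25 is ¥4.92/unit.
9501.24.25 has an FTA preferential rate, but origin Pelmark is not Bralon; base rate stands.
Duty = 1,069 × ¥4.92 = ¥5,259.48.
Line 4 (2097.36.05, Pelmark, 2,041 kg, ¥440,896.82):
Base rate for 2097.36.05 is 0.5% + ¥2.54/kg.
Duty = ¥440,896.82 × 0.5% + 2,041 × ¥2.54 = ¥7,388.62.
Total = ¥13,675.38 + ¥45,538.55 + ¥5,259.48 + ¥7,388.62 = ¥71,862.03.

¥71,862.03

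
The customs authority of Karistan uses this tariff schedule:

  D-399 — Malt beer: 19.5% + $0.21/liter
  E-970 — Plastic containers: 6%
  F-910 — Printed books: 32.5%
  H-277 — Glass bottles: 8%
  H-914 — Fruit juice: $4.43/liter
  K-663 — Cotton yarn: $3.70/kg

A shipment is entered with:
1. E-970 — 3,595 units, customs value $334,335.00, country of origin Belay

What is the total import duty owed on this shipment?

Line 1 (E-970, Belay, 3,595 units, $334,335.00):
Base rate for E-970 is 6%.
Duty = $334,335.00 × 6% = $20,060.10.

$20,060.10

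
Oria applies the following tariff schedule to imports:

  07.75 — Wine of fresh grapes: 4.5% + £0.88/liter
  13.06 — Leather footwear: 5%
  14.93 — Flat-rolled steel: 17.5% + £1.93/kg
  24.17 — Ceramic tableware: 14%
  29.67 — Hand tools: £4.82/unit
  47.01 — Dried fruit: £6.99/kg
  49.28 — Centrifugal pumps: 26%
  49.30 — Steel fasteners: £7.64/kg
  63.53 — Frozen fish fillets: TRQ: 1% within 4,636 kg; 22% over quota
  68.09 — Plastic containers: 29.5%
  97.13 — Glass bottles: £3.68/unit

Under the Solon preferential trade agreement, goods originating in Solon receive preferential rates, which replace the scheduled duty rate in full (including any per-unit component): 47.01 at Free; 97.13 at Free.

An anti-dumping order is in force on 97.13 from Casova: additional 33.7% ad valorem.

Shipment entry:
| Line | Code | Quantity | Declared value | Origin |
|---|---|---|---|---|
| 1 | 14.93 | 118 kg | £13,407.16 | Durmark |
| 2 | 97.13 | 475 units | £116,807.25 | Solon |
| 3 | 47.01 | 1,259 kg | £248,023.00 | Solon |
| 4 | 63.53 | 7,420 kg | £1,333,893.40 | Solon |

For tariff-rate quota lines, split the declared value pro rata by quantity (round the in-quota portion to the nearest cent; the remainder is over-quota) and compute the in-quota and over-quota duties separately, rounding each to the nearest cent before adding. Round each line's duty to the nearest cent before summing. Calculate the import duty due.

Line 1 (14.93, Durmark, 118 kg, £13,407.16):
Base rate for 14.93 is 17.5% + £1.93/kg.
Duty = £13,407.16 × 17.5% + 118 × £1.93 = £2,573.99.
Line 2 (97.13, Solon, 475 units, £116,807.25):
Base rate for 97.13 is £3.68/unit.
Origin Solon qualifies under the Oria–Solon agreement and 97.13 is covered: preferential rate Free applies instead.
The additional-duty order on 97.13 targets Casova, not Solon; it does not apply.
Duty = £116,807.25 × 0% = £0.00.
Line 3 (47.01, Solon, 1,259 kg, £248,023.00):
Base rate for 47.01 is £6.99/kg.
Origin Solon qualifies under the Oria–Solon agreement and 47.01 is covered: preferential rate Free applies instead.
Duty = £248,023.00 × 0% = £0.00.
Line 4 (63.53, Solon, 7,420 kg, £1,333,893.40):
Code 63.53 is under a tariff-rate quota (threshold 4,636 kg). In-quota: 4,636 kg at 1%; over-quota: 2,784 kg at 22%.
Pro-rata value split: in-quota = £1,333,893.40 × 4,636/7,420 = £833,413.72; over-quota = £1,333,893.40 − £833,413.72 = £500,479.68.
In-quota duty = £833,413.72 × 1% = £8,334.14. Over-quota duty = £500,479.68 × 22% = £110,105.53.
Line duty = £8,334.14 + £110,105.53 = £118,439.67.
Total = £2,573.99 + £0.00 + £0.00 + £118,439.67 = £121,013.66.

£121,013.66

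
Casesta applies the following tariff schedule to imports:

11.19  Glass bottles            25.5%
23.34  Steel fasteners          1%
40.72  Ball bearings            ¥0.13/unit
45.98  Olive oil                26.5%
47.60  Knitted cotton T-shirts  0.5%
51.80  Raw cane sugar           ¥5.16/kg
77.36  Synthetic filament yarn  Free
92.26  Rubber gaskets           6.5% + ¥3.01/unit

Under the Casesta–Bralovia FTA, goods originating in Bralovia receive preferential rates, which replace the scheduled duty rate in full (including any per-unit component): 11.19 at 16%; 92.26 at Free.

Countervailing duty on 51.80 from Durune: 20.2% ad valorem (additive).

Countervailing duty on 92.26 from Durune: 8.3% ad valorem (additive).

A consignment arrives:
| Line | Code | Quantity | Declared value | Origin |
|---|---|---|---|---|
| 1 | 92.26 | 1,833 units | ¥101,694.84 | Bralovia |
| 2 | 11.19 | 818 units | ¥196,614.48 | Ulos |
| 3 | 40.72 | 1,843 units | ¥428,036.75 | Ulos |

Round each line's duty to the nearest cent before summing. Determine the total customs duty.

¥50,376.28

Line 1 (92.26, Bralovia, 1,833 units, ¥101,694.84):
Base rate for 92.26 is 6.5% + ¥3.01/unit.
Origin Bralovia qualifies under the Casesta–Bralovia agreement and 92.26 is covered: preferential rate Free applies instead.
The additional-duty order on 92.26 targets Durune, not Bralovia; it does not apply.
Duty = ¥101,694.84 × 0% = ¥0.00.
Line 2 (11.19, Ulos, 818 units, ¥196,614.48):
Base rate for 11.19 is 25.5%.
11.19 has an FTA preferential rate, but origin Ulos is not Bralovia; base rate stands.
Duty = ¥196,614.48 × 25.5% = ¥50,136.69.
Line 3 (40.72, Ulos, 1,843 units, ¥428,036.75):
Base rate for 40.72 is ¥0.13/unit.
Duty = 1,843 × ¥0.13 = ¥239.59.
Total = ¥0.00 + ¥50,136.69 + ¥239.59 = ¥50,376.28.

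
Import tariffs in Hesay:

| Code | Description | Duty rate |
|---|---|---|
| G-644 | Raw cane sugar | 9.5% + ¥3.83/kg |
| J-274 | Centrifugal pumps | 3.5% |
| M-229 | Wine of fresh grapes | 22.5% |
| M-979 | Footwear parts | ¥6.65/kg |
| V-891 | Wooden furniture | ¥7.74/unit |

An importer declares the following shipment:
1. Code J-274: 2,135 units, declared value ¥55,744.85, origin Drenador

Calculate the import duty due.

¥1,951.07

Line 1 (J-274, Drenador, 2,135 units, ¥55,744.85):
Base rate for J-274 is 3.5%.
Duty = ¥55,744.85 × 3.5% = ¥1,951.07.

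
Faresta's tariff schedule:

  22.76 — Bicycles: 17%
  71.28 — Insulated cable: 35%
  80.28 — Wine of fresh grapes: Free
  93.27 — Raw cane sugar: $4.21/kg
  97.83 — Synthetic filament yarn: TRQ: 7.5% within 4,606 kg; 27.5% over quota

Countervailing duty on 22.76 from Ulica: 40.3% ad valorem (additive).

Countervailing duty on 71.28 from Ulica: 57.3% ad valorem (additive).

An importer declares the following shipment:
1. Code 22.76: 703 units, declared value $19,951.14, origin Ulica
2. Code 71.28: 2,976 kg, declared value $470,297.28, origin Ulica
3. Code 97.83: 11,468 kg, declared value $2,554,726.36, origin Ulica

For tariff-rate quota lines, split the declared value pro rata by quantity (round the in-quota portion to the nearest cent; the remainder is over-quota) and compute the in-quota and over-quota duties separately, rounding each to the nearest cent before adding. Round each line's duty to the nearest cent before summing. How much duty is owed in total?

$942,850.42

Line 1 (22.76, Ulica, 703 units, $19,951.14):
Base rate for 22.76 is 17%.
Additional duty on 22.76 from Ulica: +40.3%. Applied ad valorem rate: 17% + 40.3% = 57.3%.
Duty = $19,951.14 × 57.3% = $11,432.00.
Line 2 (71.28, Ulica, 2,976 kg, $470,297.28):
Base rate for 71.28 is 35%.
Additional duty on 71.28 from Ulica: +57.3%. Applied ad valorem rate: 35% + 57.3% = 92.3%.
Duty = $470,297.28 × 92.3% = $434,084.39.
Line 3 (97.83, Ulica, 11,468 kg, $2,554,726.36):
Code 97.83 is under a tariff-rate quota (threshold 4,606 kg). In-quota: 4,606 kg at 7.5%; over-quota: 6,862 kg at 27.5%.
Pro-rata value split: in-quota = $2,554,726.36 × 4,606/11,468 = $1,026,078.62; over-quota = $2,554,726.36 − $1,026,078.62 = $1,528,647.74.
In-quota duty = $1,026,078.62 × 7.5% = $76,955.90. Over-quota duty = $1,528,647.74 × 27.5% = $420,378.13.
Line duty = $76,955.90 + $420,378.13 = $497,334.03.
Total = $11,432.00 + $434,084.39 + $497,334.03 = $942,850.42.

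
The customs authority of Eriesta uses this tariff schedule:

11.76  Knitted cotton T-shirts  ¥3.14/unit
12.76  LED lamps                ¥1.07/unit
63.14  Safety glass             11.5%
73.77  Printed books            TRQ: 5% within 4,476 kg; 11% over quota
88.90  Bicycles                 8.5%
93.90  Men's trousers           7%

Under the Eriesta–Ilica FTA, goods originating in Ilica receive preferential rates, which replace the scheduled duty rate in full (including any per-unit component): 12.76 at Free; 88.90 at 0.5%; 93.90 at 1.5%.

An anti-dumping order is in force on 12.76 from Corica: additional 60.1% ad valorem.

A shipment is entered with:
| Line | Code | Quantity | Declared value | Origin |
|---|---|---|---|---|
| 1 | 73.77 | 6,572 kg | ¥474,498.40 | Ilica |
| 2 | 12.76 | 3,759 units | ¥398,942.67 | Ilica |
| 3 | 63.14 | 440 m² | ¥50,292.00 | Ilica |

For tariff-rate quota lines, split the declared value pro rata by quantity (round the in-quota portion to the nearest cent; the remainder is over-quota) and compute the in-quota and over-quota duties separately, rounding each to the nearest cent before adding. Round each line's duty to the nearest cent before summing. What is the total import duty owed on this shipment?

Line 1 (73.77, Ilica, 6,572 kg, ¥474,498.40):
Code 73.77 is under a tariff-rate quota (threshold 4,476 kg). In-quota: 4,476 kg at 5%; over-quota: 2,096 kg at 11%.
Pro-rata value split: in-quota = ¥474,498.40 × 4,476/6,572 = ¥323,167.20; over-quota = ¥474,498.40 − ¥323,167.20 = ¥151,331.20.
In-quota duty = ¥323,167.20 × 5% = ¥16,158.36. Over-quota duty = ¥151,331.20 × 11% = ¥16,646.43.
Line duty = ¥16,158.36 + ¥16,646.43 = ¥32,804.79.
Line 2 (12.76, Ilica, 3,759 units, ¥398,942.67):
Base rate for 12.76 is ¥1.07/unit.
Origin Ilica qualifies under the Eriesta–Ilica agreement and 12.76 is covered: preferential rate Free applies instead.
The additional-duty order on 12.76 targets Corica, not Ilica; it does not apply.
Duty = ¥398,942.67 × 0% = ¥0.00.
Line 3 (63.14, Ilica, 440 m², ¥50,292.00):
Base rate for 63.14 is 11.5%.
Origin Ilica is the FTA partner but 63.14 is not on the preference list; base rate stands.
Duty = ¥50,292.00 × 11.5% = ¥5,783.58.
Total = ¥32,804.79 + ¥0.00 + ¥5,783.58 = ¥38,588.37.

¥38,588.37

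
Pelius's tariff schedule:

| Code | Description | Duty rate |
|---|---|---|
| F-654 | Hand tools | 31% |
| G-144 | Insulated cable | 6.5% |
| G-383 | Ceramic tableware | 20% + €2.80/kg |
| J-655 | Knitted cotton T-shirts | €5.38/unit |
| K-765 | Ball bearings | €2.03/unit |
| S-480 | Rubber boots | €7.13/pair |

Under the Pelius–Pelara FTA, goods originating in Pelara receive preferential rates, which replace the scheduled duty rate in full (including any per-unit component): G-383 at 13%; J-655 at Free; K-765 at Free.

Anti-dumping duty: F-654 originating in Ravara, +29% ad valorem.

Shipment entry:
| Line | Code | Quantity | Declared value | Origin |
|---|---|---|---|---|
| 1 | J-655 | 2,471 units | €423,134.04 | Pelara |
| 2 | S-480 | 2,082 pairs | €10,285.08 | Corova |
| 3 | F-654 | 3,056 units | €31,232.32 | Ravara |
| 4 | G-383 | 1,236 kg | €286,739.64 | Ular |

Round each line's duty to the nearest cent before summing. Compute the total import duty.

Line 1 (J-655, Pelara, 2,471 units, €423,134.04):
Base rate for J-655 is €5.38/unit.
Origin Pelara qualifies under the Pelius–Pelara agreement and J-655 is covered: preferential rate Free applies instead.
Duty = €423,134.04 × 0% = €0.00.
Line 2 (S-480, Corova, 2,082 pairs, €10,285.08):
Base rate for S-480 is €7.13/pair.
Duty = 2,082 × €7.13 = €14,844.66.
Line 3 (F-654, Ravara, 3,056 units, €31,232.32):
Base rate for F-654 is 31%.
Additional duty on F-654 from Ravara: +29%. Applied ad valorem rate: 31% + 29% = 60%.
Duty = €31,232.32 × 60% = €18,739.39.
Line 4 (G-383, Ular, 1,236 kg, €286,739.64):
Base rate for G-383 is 20% + €2.80/kg.
G-383 has an FTA preferential rate, but origin Ular is not Pelara; base rate stands.
Duty = €286,739.64 × 20% + 1,236 × €2.80 = €60,808.73.
Total = €0.00 + €14,844.66 + €18,739.39 + €60,808.73 = €94,392.78.

€94,392.78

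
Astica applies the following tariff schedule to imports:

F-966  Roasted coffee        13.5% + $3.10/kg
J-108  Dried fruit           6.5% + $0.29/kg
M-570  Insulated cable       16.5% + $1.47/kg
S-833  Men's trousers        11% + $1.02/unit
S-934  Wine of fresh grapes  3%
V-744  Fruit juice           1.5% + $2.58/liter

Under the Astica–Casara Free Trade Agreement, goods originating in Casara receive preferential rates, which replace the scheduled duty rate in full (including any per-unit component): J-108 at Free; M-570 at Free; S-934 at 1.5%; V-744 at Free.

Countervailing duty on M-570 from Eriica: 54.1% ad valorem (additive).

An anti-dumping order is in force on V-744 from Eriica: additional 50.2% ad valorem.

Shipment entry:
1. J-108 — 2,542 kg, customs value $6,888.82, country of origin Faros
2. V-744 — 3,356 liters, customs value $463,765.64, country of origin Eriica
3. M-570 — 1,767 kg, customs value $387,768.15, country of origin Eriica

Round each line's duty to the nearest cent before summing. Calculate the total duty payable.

Line 1 (J-108, Faros, 2,542 kg, $6,888.82):
Base rate for J-108 is 6.5% + $0.29/kg.
J-108 has an FTA preferential rate, but origin Faros is not Casara; base rate stands.
Duty = $6,888.82 × 6.5% + 2,542 × $0.29 = $1,184.95.
Line 2 (V-744, Eriica, 3,356 liters, $463,765.64):
Base rate for V-744 is 1.5% + $2.58/liter.
V-744 has an FTA preferential rate, but origin Eriica is not Casara; base rate stands.
Additional duty on V-744 from Eriica: +50.2%. Applied ad valorem rate: 1.5% + 50.2% = 51.7%.
Duty = $463,765.64 × 51.7% + 3,356 × $2.58 = $248,425.32.
Line 3 (M-570, Eriica, 1,767 kg, $387,768.15):
Base rate for M-570 is 16.5% + $1.47/kg.
M-570 has an FTA preferential rate, but origin Eriica is not Casara; base rate stands.
Additional duty on M-570 from Eriica: +54.1%. Applied ad valorem rate: 16.5% + 54.1% = 70.6%.
Duty = $387,768.15 × 70.6% + 1,767 × $1.47 = $276,361.80.
Total = $1,184.95 + $248,425.32 + $276,361.80 = $525,972.07.

$525,972.07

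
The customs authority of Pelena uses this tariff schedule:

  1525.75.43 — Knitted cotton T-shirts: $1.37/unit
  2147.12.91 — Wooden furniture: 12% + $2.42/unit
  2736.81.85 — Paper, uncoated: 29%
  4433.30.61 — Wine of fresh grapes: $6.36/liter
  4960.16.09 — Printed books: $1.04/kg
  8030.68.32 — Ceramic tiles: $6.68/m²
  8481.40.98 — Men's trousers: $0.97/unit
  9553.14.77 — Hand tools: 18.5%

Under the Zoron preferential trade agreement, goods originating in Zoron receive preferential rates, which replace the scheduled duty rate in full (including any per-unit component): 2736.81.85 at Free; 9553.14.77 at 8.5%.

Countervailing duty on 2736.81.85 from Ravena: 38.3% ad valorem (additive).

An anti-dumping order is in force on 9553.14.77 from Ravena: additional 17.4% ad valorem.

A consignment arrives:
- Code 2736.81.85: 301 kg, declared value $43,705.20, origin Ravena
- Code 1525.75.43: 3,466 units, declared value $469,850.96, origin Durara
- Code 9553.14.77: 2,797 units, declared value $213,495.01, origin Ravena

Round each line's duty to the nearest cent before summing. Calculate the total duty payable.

$110,806.73

Line 1 (2736.81.85, Ravena, 301 kg, $43,705.20):
Base rate for 2736.81.85 is 29%.
2736.81.85 has an FTA preferential rate, but origin Ravena is not Zoron; base rate stands.
Additional duty on 2736.81.85 from Ravena: +38.3%. Applied ad valorem rate: 29% + 38.3% = 67.3%.
Duty = $43,705.20 × 67.3% = $29,413.60.
Line 2 (1525.75.43, Durara, 3,466 units, $469,850.96):
Base rate for 1525.75.43 is $1.37/unit.
Duty = 3,466 × $1.37 = $4,748.42.
Line 3 (9553.14.77, Ravena, 2,797 units, $213,495.01):
Base rate for 9553.14.77 is 18.5%.
9553.14.77 has an FTA preferential rate, but origin Ravena is not Zoron; base rate stands.
Additional duty on 9553.14.77 from Ravena: +17.4%. Applied ad valorem rate: 18.5% + 17.4% = 35.9%.
Duty = $213,495.01 × 35.9% = $76,644.71.
Total = $29,413.60 + $4,748.42 + $76,644.71 = $110,806.73.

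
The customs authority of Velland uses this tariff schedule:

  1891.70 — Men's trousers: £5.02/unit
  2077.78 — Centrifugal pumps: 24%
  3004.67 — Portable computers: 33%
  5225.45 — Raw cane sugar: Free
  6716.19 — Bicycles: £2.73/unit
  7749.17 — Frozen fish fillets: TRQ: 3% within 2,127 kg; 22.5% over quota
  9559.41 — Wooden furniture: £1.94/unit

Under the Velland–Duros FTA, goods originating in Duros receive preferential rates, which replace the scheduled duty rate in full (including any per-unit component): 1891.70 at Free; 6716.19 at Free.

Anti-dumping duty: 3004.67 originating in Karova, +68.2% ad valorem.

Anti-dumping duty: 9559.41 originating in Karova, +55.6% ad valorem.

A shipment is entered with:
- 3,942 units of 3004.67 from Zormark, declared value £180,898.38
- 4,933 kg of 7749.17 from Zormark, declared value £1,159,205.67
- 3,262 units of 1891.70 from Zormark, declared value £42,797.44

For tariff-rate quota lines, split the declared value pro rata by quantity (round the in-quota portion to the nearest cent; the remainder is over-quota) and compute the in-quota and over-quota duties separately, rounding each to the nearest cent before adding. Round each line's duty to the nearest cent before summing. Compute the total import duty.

£239,427.36

Line 1 (3004.67, Zormark, 3,942 units, £180,898.38):
Base rate for 3004.67 is 33%.
The additional-duty order on 3004.67 targets Karova, not Zormark; it does not apply.
Duty = £180,898.38 × 33% = £59,696.47.
Line 2 (7749.17, Zormark, 4,933 kg, £1,159,205.67):
Code 7749.17 is under a tariff-rate quota (threshold 2,127 kg). In-quota: 2,127 kg at 3%; over-quota: 2,806 kg at 22.5%.
Pro-rata value split: in-quota = £1,159,205.67 × 2,127/4,933 = £499,823.73; over-quota = £1,159,205.67 − £499,823.73 = £659,381.94.
In-quota duty = £499,823.73 × 3% = £14,994.71. Over-quota duty = £659,381.94 × 22.5% = £148,360.94.
Line duty = £14,994.71 + £148,360.94 = £163,355.65.
Line 3 (1891.70, Zormark, 3,262 units, £42,797.44):
Base rate for 1891.70 is £5.02/unit.
1891.70 has an FTA preferential rate, but origin Zormark is not Duros; base rate stands.
Duty = 3,262 × £5.02 = £16,375.24.
Total = £59,696.47 + £163,355.65 + £16,375.24 = £239,427.36.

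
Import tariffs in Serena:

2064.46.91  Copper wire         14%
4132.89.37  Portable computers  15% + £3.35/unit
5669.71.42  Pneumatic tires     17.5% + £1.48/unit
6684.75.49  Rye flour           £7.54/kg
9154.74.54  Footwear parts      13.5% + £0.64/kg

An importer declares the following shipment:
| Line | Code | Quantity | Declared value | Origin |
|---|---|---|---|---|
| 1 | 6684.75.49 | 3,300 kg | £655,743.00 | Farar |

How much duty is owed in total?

£24,882.00

Line 1 (6684.75.49, Farar, 3,300 kg, £655,743.00):
Base rate for 6684.75.49 is £7.54/kg.
Duty = 3,300 × £7.54 = £24,882.00.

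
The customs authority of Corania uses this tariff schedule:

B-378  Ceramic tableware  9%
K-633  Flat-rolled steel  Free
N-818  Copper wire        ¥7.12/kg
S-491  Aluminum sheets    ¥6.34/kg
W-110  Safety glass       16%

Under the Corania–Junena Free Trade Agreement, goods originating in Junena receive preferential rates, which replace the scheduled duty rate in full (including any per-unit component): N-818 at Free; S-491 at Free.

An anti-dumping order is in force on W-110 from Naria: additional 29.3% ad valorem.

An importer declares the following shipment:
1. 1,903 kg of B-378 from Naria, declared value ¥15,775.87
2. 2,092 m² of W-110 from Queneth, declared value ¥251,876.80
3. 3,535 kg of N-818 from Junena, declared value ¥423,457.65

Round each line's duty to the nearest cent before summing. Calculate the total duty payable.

Line 1 (B-378, Naria, 1,903 kg, ¥15,775.87):
Base rate for B-378 is 9%.
Duty = ¥15,775.87 × 9% = ¥1,419.83.
Line 2 (W-110, Queneth, 2,092 m², ¥251,876.80):
Base rate for W-110 is 16%.
The additional-duty order on W-110 targets Naria, not Queneth; it does not apply.
Duty = ¥251,876.80 × 16% = ¥40,300.29.
Line 3 (N-818, Junena, 3,535 kg, ¥423,457.65):
Base rate for N-818 is ¥7.12/kg.
Origin Junena qualifies under the Corania–Junena agreement and N-818 is covered: preferential rate Free applies instead.
Duty = ¥423,457.65 × 0% = ¥0.00.
Total = ¥1,419.83 + ¥40,300.29 + ¥0.00 = ¥41,720.12.

¥41,720.12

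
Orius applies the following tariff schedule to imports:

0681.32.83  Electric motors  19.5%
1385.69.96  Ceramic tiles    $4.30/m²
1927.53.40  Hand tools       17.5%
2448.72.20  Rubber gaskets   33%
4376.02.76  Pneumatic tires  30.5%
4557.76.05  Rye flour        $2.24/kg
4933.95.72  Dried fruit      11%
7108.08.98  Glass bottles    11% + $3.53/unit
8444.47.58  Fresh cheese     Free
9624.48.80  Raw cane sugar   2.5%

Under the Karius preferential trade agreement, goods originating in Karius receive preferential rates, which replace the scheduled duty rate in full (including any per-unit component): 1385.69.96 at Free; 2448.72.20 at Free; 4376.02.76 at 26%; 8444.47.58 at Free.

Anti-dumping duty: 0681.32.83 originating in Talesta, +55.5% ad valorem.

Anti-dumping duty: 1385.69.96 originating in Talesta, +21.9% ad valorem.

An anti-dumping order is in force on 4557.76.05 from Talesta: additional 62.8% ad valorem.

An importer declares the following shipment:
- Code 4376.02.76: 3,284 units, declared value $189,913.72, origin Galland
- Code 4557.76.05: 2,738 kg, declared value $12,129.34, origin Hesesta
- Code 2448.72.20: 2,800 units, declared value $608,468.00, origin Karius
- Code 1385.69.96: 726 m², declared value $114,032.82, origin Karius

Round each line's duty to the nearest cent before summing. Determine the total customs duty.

$64,056.80

Line 1 (4376.02.76, Galland, 3,284 units, $189,913.72):
Base rate for 4376.02.76 is 30.5%.
4376.02.76 has an FTA preferential rate, but origin Galland is not Karius; base rate stands.
Duty = $189,913.72 × 30.5% = $57,923.68.
Line 2 (4557.76.05, Hesesta, 2,738 kg, $12,129.34):
Base rate for 4557.76.05 is $2.24/kg.
The additional-duty order on 4557.76.05 targets Talesta, not Hesesta; it does not apply.
Duty = 2,738 × $2.24 = $6,133.12.
Line 3 (2448.72.20, Karius, 2,800 units, $608,468.00):
Base rate for 2448.72.20 is 33%.
Origin Karius qualifies under the Orius–Karius agreement and 2448.72.20 is covered: preferential rate Free applies instead.
Duty = $608,468.00 × 0% = $0.00.
Line 4 (1385.69.96, Karius, 726 m², $114,032.82):
Base rate for 1385.69.96 is $4.30/m².
Origin Karius qualifies under the Orius–Karius agreement and 1385.69.96 is covered: preferential rate Free applies instead.
The additional-duty order on 1385.69.96 targets Talesta, not Karius; it does not apply.
Duty = $114,032.82 × 0% = $0.00.
Total = $57,923.68 + $6,133.12 + $0.00 + $0.00 = $64,056.80.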